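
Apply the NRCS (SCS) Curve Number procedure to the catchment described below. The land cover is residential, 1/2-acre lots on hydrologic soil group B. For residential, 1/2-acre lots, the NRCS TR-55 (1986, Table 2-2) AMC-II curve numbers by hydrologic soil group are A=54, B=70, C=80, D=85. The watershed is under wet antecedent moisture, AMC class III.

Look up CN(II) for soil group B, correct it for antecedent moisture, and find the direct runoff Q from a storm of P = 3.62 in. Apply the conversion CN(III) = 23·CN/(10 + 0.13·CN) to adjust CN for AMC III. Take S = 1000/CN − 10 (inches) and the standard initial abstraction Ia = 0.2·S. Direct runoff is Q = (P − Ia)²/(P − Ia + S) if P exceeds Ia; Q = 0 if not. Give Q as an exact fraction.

NRCS table: residential, 1/2-acre lots, soil group B → CN(II) = 70
Adjust CN=70 to AMC III: 23·70/(10 + 0.13·70) → 1610 ÷ (191/10) = 16100/191 ≈ 84.293
Retention S: 1000/CN − 10 with CN=84.293 → S = 300/161 ≈ 1.863 in
Ia = 0.2·(300/161) = 60/161 in ≈ 0.373 in
Excess rainfall: 3.620 − 0.373 = 3.247 in; P > Ia so Q > 0
Runoff Q = (P−Ia)²/(P−Ia+S) = (3.247)²/(3.247+1.863) = 683351881/331185050 ≈ 2.063 in

Q = 683351881/331185050 in ≈ 2.063 in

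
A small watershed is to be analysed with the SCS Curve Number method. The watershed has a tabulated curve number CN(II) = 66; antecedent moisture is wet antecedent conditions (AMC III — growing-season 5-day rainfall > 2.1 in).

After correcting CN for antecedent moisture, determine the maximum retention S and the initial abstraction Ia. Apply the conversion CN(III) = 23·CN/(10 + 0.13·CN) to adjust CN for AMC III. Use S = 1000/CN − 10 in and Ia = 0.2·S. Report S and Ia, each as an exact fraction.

S = 1700/759 in ≈ 2.240 in; Ia = 340/759 in ≈ 0.448 in

Adjust CN=66 to AMC III: 23·66/(10 + 0.13·66) → 1518 ÷ (929/50) = 75900/929 ≈ 81.701
S = 1000/(75900/929) − 10 = 1700/759 in ≈ 2.240 in
Ia = 0.2·(1700/759) = 340/759 in ≈ 0.448 in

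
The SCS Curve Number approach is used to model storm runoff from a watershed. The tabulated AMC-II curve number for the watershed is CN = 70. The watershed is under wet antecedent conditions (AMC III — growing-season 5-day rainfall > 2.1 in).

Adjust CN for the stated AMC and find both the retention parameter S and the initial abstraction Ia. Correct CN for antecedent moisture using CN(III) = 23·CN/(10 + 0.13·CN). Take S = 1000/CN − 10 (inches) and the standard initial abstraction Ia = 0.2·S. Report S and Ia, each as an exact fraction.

Adjust CN=70 to AMC III: 23·70/(10 + 0.13·70) → 1610 ÷ (191/10) = 16100/191 ≈ 84.293
S = 1000/(16100/191) − 10 = 300/161 in ≈ 1.863 in
Initial abstraction Ia = S/5 = (300/161)/5 = 60/161 ≈ 0.373 in

S = 300/161 in ≈ 1.863 in; Ia = 60/161 in ≈ 0.373 in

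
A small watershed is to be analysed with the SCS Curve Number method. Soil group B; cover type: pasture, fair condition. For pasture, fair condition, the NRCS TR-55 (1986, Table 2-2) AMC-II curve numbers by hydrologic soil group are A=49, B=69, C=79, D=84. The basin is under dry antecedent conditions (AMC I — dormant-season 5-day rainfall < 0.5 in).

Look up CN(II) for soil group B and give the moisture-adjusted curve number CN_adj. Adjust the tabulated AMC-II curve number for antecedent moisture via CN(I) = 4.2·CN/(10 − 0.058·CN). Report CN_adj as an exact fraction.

CN_adj = 144900/2999 ≈ 48.316

NRCS table: pasture, fair condition, soil group B → CN(II) = 69
CN(I) from CN(II)=69: (4.2·69)/(10 − 0.058·69) = 144900/2999 ≈ 48.316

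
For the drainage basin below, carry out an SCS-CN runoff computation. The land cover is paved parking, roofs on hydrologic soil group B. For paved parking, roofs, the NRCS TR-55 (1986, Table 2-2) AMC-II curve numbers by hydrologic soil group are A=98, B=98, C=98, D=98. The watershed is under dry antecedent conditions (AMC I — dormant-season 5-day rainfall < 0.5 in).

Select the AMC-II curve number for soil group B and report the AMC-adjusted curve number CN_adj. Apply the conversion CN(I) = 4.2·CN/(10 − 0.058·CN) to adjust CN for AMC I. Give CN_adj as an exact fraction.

NRCS table: paved parking, roofs, soil group B → CN(II) = 98
Dry (AMC I): CN(I) = 4.2·98/(10 − 0.058·98) = (2058/5)/(1079/250) = 102900/1079 ≈ 95.366

CN_adj = 102900/1079 ≈ 95.366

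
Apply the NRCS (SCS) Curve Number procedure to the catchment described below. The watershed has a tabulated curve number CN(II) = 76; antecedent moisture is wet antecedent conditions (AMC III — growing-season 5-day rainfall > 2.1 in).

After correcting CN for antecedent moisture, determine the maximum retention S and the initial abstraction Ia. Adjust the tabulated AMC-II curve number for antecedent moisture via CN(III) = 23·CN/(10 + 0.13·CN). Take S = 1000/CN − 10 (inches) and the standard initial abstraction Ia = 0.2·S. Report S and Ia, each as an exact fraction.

S = 600/437 in ≈ 1.373 in; Ia = 120/437 in ≈ 0.275 in

CN(III) from CN(II)=76: (23·76)/(10 + 0.13·76) = 43700/497 ≈ 87.928
S = 1000/(43700/497) − 10 = 600/437 in ≈ 1.373 in
Ia = 0.2·(600/437) = 120/437 in ≈ 0.275 in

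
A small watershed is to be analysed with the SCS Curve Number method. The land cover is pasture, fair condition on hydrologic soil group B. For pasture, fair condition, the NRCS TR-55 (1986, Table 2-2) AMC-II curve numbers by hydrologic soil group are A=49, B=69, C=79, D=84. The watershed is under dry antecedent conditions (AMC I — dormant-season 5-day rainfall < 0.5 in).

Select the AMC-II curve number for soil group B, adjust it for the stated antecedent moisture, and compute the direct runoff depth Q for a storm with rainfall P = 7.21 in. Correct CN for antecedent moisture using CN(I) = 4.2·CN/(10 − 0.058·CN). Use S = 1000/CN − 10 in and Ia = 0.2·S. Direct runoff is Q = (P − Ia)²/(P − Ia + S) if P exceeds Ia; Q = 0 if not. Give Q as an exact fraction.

Q = 539826703441/331057232100 in ≈ 1.631 in

NRCS table: pasture, fair condition, soil group B → CN(II) = 69
Dry (AMC I): CN(I) = 4.2·69/(10 − 0.058·69) = (1449/5)/(2999/500) = 144900/2999 ≈ 48.316
Retention S: 1000/CN − 10 with CN=48.316 → S = 15500/1449 ≈ 10.697 in
Initial abstraction Ia = S/5 = (15500/1449)/5 = 3100/1449 ≈ 2.139 in
P − Ia = 7.210 − 2.139 = 734729/144900 ≈ 5.071 in (> 0, runoff occurs)
Q = (734729/144900)²/((734729/144900) + 15500/1449) = (539826703441/20996010000)/(2284729/144900) = 539826703441/331057232100 in ≈ 1.631 in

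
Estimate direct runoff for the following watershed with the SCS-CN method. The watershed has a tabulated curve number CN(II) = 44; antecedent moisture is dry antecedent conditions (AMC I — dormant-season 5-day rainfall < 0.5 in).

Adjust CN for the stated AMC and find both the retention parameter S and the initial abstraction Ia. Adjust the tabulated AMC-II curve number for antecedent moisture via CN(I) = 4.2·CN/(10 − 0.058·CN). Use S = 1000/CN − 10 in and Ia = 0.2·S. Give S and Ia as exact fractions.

S = 1000/33 in ≈ 30.303 in; Ia = 200/33 in ≈ 6.061 in

CN(I) from CN(II)=44: (4.2·44)/(10 − 0.058·44) = 3300/133 ≈ 24.812
Retention S: 1000/CN − 10 with CN=24.812 → S = 1000/33 ≈ 30.303 in
Initial abstraction Ia = S/5 = (1000/33)/5 = 200/33 ≈ 6.061 in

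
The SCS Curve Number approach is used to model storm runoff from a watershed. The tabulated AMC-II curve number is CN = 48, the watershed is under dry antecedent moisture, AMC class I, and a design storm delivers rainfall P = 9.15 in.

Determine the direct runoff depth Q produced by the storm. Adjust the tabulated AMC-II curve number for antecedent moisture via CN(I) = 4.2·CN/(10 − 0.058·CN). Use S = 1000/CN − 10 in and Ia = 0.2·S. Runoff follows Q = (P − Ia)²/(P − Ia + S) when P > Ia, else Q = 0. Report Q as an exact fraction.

Q = 25290841/47286540 in ≈ 0.535 in

Dry (AMC I): CN(I) = 4.2·48/(10 − 0.058·48) = (1008/5)/(902/125) = 12600/451 ≈ 27.938
Max retention: S = 1000/(12600/451) − 10 = 1625/63 in (≈ 25.794 in)
Ia = 0.2S: 0.2·25.794 = 5.159 in (exactly 325/63)
P − Ia = 9.150 − 5.159 = 5029/1260 ≈ 3.991 in (> 0, runoff occurs)
Q: (5029/1260)² ÷ (37529/1260) = 25290841/47286540 in (≈ 0.535 in)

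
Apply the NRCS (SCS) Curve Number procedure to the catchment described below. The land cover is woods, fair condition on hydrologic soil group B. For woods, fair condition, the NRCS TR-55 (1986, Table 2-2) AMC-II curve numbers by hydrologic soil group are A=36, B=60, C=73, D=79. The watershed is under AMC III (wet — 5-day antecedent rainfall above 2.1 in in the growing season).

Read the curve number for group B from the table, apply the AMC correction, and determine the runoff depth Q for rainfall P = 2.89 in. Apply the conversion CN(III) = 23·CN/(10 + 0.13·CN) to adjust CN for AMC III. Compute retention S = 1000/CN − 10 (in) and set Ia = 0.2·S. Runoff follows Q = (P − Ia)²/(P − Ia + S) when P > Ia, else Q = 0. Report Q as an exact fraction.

NRCS table: woods, fair condition, soil group B → CN(II) = 60
Adjust CN=60 to AMC III: 23·60/(10 + 0.13·60) → 1380 ÷ (89/5) = 6900/89 ≈ 77.528
Max retention: S = 1000/(6900/89) − 10 = 200/69 in (≈ 2.899 in)
Ia = 0.2S: 0.2·2.899 = 0.580 in (exactly 40/69)
Excess rainfall: 2.890 − 0.580 = 2.310 in; P > Ia so Q > 0
Runoff Q = (P−Ia)²/(P−Ia+S) = (2.310)²/(2.310+2.899) = 254115481/247992900 ≈ 1.025 in

Q = 254115481/247992900 in ≈ 1.025 in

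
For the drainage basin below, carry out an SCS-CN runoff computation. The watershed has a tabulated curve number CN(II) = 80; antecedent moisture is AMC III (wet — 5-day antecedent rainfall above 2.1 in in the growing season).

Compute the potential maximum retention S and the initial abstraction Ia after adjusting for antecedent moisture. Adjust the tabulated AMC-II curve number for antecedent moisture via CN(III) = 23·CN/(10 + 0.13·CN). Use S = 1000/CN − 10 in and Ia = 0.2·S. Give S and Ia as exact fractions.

CN(III) from CN(II)=80: (23·80)/(10 + 0.13·80) = 4600/51 ≈ 90.196
Max retention: S = 1000/(4600/51) − 10 = 25/23 in (≈ 1.087 in)
Ia = 0.2·(25/23) = 5/23 in ≈ 0.217 in

S = 25/23 in ≈ 1.087 in; Ia = 5/23 in ≈ 0.217 in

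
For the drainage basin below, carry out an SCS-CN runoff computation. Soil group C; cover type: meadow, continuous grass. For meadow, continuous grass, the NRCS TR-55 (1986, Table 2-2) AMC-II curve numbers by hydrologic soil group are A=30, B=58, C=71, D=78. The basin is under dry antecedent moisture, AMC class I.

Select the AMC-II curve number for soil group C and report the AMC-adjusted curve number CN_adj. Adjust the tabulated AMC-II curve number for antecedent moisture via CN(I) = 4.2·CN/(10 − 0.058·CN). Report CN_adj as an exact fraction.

NRCS table: meadow, continuous grass, soil group C → CN(II) = 71
Dry (AMC I): CN(I) = 4.2·71/(10 − 0.058·71) = (1491/5)/(2941/500) = 149100/2941 ≈ 50.697

CN_adj = 149100/2941 ≈ 50.697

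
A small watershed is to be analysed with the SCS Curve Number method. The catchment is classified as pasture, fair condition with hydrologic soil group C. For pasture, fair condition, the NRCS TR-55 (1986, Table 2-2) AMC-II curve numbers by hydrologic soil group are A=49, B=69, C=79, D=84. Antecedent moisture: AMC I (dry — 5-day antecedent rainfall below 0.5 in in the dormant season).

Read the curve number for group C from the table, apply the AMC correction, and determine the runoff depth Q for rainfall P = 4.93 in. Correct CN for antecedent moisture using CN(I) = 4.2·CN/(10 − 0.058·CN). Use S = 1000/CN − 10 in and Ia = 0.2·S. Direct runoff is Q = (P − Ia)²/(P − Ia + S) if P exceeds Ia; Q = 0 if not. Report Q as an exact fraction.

NRCS table: pasture, fair condition, soil group C → CN(II) = 79
CN(I) from CN(II)=79: (4.2·79)/(10 − 0.058·79) = 7900/129 ≈ 61.240
S = 1000/(7900/129) − 10 = 500/79 in ≈ 6.329 in
Initial abstraction Ia = S/5 = (500/79)/5 = 100/79 ≈ 1.266 in
Excess rainfall: 4.930 − 1.266 = 3.664 in; P > Ia so Q > 0
Runoff Q = (P−Ia)²/(P−Ia+S) = (3.664)²/(3.664+6.329) = 837928809/623681300 ≈ 1.344 in

Q = 837928809/623681300 in ≈ 1.344 in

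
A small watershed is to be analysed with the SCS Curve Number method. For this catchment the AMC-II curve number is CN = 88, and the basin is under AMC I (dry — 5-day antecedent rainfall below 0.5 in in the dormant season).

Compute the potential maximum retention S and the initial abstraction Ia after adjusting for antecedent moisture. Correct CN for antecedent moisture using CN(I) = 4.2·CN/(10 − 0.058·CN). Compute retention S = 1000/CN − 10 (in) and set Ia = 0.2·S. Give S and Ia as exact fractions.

S = 250/77 in ≈ 3.247 in; Ia = 50/77 in ≈ 0.649 in

Adjust CN=88 to AMC I: 4.2·88/(10 − 0.058·88) → (1848/5) ÷ (612/125) = 3850/51 ≈ 75.490
Max retention: S = 1000/(3850/51) − 10 = 250/77 in (≈ 3.247 in)
Ia = 0.2·(250/77) = 50/77 in ≈ 0.649 in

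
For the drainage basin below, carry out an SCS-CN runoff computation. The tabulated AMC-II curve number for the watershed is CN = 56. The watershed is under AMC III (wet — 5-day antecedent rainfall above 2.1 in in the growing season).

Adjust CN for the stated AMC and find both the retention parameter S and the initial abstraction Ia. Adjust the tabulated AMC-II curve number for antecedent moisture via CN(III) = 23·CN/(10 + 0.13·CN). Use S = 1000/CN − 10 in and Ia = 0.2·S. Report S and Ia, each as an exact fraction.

S = 550/161 in ≈ 3.416 in; Ia = 110/161 in ≈ 0.683 in

CN(III) from CN(II)=56: (23·56)/(10 + 0.13·56) = 4025/54 ≈ 74.537
Retention S: 1000/CN − 10 with CN=74.537 → S = 550/161 ≈ 3.416 in
Ia = 0.2·(550/161) = 110/161 in ≈ 0.683 in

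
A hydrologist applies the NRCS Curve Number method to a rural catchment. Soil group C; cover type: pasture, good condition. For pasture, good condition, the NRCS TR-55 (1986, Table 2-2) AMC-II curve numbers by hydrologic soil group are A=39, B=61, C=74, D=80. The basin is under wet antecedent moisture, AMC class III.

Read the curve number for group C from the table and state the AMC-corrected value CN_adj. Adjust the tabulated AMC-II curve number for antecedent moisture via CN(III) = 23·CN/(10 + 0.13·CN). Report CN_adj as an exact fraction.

NRCS table: pasture, good condition, soil group C → CN(II) = 74
Adjust CN=74 to AMC III: 23·74/(10 + 0.13·74) → 1702 ÷ (981/50) = 85100/981 ≈ 86.748

CN_adj = 85100/981 ≈ 86.748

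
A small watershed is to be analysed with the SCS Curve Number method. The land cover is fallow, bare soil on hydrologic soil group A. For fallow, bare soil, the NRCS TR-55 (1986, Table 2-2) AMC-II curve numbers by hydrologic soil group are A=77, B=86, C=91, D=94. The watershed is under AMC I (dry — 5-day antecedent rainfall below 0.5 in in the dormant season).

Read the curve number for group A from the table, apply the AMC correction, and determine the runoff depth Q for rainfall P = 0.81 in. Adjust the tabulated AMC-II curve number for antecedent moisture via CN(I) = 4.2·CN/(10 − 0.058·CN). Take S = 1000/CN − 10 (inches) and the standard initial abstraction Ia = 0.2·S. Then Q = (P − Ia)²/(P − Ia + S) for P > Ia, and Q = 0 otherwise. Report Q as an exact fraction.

NRCS table: fallow, bare soil, soil group A → CN(II) = 77
Adjust CN=77 to AMC I: 4.2·77/(10 − 0.058·77) → (1617/5) ÷ (2767/500) = 161700/2767 ≈ 58.439
Retention S: 1000/CN − 10 with CN=58.439 → S = 11500/1617 ≈ 7.112 in
Initial abstraction Ia = S/5 = (11500/1617)/5 = 2300/1617 ≈ 1.422 in
P = 0.810 ≤ Ia = 1.422 in: entire storm abstracted, Q = 0.

Q = 0 in ≈ 0.000 in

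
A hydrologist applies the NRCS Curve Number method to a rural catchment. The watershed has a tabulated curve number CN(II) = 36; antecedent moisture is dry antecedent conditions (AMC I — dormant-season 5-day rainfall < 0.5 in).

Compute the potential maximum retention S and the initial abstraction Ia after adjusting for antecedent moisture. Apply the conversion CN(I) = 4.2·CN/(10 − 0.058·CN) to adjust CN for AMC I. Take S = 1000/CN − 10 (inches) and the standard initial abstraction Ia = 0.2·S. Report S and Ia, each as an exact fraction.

S = 8000/189 in ≈ 42.328 in; Ia = 1600/189 in ≈ 8.466 in

Adjust CN=36 to AMC I: 4.2·36/(10 − 0.058·36) → (756/5) ÷ (989/125) = 18900/989 ≈ 19.110
S = 1000/(18900/989) − 10 = 8000/189 in ≈ 42.328 in
Ia = 0.2·(8000/189) = 1600/189 in ≈ 8.466 in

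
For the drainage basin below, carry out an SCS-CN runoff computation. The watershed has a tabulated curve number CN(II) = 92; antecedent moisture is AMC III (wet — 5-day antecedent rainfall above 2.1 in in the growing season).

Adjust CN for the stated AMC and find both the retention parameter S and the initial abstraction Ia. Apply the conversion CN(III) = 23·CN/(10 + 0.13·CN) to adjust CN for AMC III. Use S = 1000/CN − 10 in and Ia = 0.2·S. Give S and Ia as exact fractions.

CN(III) from CN(II)=92: (23·92)/(10 + 0.13·92) = 52900/549 ≈ 96.357
S = 1000/(52900/549) − 10 = 200/529 in ≈ 0.378 in
Initial abstraction Ia = S/5 = (200/529)/5 = 40/529 ≈ 0.076 in

S = 200/529 in ≈ 0.378 in; Ia = 40/529 in ≈ 0.076 in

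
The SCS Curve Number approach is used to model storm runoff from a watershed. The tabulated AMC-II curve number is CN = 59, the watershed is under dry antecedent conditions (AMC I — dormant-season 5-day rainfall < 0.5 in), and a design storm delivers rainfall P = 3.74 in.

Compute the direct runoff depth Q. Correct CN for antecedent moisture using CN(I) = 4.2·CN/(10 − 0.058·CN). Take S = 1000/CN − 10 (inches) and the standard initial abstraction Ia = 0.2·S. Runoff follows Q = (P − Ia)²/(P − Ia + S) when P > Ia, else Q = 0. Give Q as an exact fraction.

Q = 712516249/65152381350 in ≈ 0.011 in

Adjust CN=59 to AMC I: 4.2·59/(10 − 0.058·59) → (1239/5) ÷ (3289/500) = 123900/3289 ≈ 37.671
S = 1000/(123900/3289) − 10 = 20500/1239 in ≈ 16.546 in
Ia = 0.2·(20500/1239) = 4100/1239 in ≈ 3.309 in
Excess rainfall: 3.740 − 3.309 = 0.431 in; P > Ia so Q > 0
Q = (26693/61950)²/((26693/61950) + 20500/1239) = (712516249/3837802500)/(1051693/61950) = 712516249/65152381350 in ≈ 0.011 in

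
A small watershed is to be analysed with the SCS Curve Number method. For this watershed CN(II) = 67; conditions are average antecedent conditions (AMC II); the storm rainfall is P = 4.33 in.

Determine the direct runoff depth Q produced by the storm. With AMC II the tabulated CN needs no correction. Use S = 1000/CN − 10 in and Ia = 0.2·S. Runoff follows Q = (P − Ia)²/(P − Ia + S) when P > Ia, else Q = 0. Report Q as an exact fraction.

Q = 502252921/371253700 in ≈ 1.353 in

Average conditions: CN = 67 (no AMC adjustment).
S = 1000/67 − 10 = 330/67 in ≈ 4.925 in
Ia = 0.2S: 0.2·4.925 = 0.985 in (exactly 66/67)
Excess rainfall: 4.330 − 0.985 = 3.345 in; P > Ia so Q > 0
Runoff Q = (P−Ia)²/(P−Ia+S) = (3.345)²/(3.345+4.925) = 502252921/371253700 ≈ 1.353 in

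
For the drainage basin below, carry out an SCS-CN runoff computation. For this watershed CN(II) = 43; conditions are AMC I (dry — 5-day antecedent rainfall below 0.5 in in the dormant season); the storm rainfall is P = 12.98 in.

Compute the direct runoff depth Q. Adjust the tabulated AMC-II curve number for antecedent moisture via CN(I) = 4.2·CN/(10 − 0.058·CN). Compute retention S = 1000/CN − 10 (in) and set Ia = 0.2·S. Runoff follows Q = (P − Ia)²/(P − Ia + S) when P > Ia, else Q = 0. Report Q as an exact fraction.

Adjust CN=43 to AMC I: 4.2·43/(10 − 0.058·43) → (903/5) ÷ (3753/500) = 30100/1251 ≈ 24.061
S = 1000/(30100/1251) − 10 = 9500/301 in ≈ 31.561 in
Initial abstraction Ia = S/5 = (9500/301)/5 = 1900/301 ≈ 6.312 in
Since P=12.980 > Ia=6.312: effective rainfall P−Ia = 100349/15050 in
Runoff Q = (P−Ia)²/(P−Ia+S) = (6.668)²/(6.668+31.561) = 10069921801/8659002450 ≈ 1.163 in

Q = 10069921801/8659002450 in ≈ 1.163 in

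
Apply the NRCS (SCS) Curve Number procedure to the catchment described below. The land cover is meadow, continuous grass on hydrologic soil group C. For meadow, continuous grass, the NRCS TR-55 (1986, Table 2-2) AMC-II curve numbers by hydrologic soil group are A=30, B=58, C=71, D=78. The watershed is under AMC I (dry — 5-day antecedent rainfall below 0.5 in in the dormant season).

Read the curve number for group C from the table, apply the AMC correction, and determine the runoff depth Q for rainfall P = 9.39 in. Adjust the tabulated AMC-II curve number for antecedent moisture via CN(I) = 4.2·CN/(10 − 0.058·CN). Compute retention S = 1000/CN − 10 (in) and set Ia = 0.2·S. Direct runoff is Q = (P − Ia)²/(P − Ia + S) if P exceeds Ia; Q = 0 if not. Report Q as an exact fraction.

Q = 1232208782401/381703305900 in ≈ 3.228 in

NRCS table: meadow, continuous grass, soil group C → CN(II) = 71
Adjust CN=71 to AMC I: 4.2·71/(10 − 0.058·71) → (1491/5) ÷ (2941/500) = 149100/2941 ≈ 50.697
S = 1000/(149100/2941) − 10 = 14500/1491 in ≈ 9.725 in
Ia = 0.2S: 0.2·9.725 = 1.945 in (exactly 2900/1491)
Since P=9.390 > Ia=1.945: effective rainfall P−Ia = 1110049/149100 in
Q = (1110049/149100)²/((1110049/149100) + 14500/1491) = (1232208782401/22230810000)/(2560049/149100) = 1232208782401/381703305900 in ≈ 3.228 in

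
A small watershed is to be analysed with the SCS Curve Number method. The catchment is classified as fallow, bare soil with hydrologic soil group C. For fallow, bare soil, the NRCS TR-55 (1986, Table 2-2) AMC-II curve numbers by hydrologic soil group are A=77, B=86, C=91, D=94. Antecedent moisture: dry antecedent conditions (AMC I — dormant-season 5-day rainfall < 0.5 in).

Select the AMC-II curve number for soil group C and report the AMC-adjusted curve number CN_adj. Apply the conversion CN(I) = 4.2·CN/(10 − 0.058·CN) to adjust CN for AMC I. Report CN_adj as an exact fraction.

NRCS table: fallow, bare soil, soil group C → CN(II) = 91
CN(I) from CN(II)=91: (4.2·91)/(10 − 0.058·91) = 63700/787 ≈ 80.940

CN_adj = 63700/787 ≈ 80.940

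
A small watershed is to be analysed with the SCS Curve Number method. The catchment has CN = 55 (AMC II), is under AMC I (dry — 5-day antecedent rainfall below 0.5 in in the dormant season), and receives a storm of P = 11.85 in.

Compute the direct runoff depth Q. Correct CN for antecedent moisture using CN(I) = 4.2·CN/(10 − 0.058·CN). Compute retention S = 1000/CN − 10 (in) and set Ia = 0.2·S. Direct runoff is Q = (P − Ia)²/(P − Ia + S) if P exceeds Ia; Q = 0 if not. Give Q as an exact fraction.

CN(I) from CN(II)=55: (4.2·55)/(10 − 0.058·55) = 7700/227 ≈ 33.921
S = 1000/(7700/227) − 10 = 1500/77 in ≈ 19.481 in
Ia = 0.2S: 0.2·19.481 = 3.896 in (exactly 300/77)
Excess rainfall: 11.850 − 3.896 = 7.954 in; P > Ia so Q > 0
Q = (12249/1540)²/((12249/1540) + 1500/77) = (150038001/2371600)/(42249/1540) = 50012667/21687820 in ≈ 2.306 in

Q = 50012667/21687820 in ≈ 2.306 in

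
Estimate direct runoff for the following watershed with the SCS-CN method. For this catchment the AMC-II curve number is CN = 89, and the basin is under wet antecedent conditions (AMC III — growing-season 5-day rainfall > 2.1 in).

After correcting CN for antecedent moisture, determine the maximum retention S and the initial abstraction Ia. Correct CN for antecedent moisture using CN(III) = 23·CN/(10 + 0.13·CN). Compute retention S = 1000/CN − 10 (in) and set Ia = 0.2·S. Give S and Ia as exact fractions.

S = 1100/2047 in ≈ 0.537 in; Ia = 220/2047 in ≈ 0.107 in

CN(III) from CN(II)=89: (23·89)/(10 + 0.13·89) = 204700/2157 ≈ 94.900
S = 1000/(204700/2157) − 10 = 1100/2047 in ≈ 0.537 in
Ia = 0.2·(1100/2047) = 220/2047 in ≈ 0.107 in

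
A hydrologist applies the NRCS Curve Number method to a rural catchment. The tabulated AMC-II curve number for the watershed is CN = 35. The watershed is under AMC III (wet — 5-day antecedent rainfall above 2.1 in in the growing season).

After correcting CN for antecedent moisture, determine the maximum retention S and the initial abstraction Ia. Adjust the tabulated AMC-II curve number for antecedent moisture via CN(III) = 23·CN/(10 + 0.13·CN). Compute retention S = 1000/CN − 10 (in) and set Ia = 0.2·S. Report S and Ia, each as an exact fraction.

Wet (AMC III): CN(III) = 23·35/(10 + 0.13·35) = 805/(291/20) = 16100/291 ≈ 55.326
S = 1000/(16100/291) − 10 = 1300/161 in ≈ 8.075 in
Ia = 0.2·(1300/161) = 260/161 in ≈ 1.615 in

S = 1300/161 in ≈ 8.075 in; Ia = 260/161 in ≈ 1.615 in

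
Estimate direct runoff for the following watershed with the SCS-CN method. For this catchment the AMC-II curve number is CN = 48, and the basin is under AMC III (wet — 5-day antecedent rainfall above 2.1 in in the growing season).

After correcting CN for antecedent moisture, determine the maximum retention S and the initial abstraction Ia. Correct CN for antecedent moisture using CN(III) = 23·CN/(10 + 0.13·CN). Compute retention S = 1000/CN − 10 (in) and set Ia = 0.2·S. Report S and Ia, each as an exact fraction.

Adjust CN=48 to AMC III: 23·48/(10 + 0.13·48) → 1104 ÷ (406/25) = 13800/203 ≈ 67.980
Max retention: S = 1000/(13800/203) − 10 = 325/69 in (≈ 4.710 in)
Ia = 0.2S: 0.2·4.710 = 0.942 in (exactly 65/69)

S = 325/69 in ≈ 4.710 in; Ia = 65/69 in ≈ 0.942 in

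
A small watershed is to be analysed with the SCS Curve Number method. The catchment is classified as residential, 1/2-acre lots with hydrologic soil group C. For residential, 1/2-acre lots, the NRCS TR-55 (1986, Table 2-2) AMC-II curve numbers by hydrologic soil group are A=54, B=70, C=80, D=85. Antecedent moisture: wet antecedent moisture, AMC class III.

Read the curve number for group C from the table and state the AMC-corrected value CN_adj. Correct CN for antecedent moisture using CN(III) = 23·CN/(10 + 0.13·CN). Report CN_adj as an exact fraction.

CN_adj = 4600/51 ≈ 90.196

NRCS table: residential, 1/2-acre lots, soil group C → CN(II) = 80
CN(III) from CN(II)=80: (23·80)/(10 + 0.13·80) = 4600/51 ≈ 90.196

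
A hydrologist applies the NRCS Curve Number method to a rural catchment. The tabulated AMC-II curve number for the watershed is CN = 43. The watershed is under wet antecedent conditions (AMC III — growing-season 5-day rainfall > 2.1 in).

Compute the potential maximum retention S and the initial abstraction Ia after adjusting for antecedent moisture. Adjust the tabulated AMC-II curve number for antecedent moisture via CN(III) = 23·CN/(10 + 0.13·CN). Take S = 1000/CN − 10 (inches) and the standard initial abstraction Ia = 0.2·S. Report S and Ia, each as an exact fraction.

CN(III) from CN(II)=43: (23·43)/(10 + 0.13·43) = 98900/1559 ≈ 63.438
S = 1000/(98900/1559) − 10 = 5700/989 in ≈ 5.763 in
Ia = 0.2S: 0.2·5.763 = 1.153 in (exactly 1140/989)

S = 5700/989 in ≈ 5.763 in; Ia = 1140/989 in ≈ 1.153 in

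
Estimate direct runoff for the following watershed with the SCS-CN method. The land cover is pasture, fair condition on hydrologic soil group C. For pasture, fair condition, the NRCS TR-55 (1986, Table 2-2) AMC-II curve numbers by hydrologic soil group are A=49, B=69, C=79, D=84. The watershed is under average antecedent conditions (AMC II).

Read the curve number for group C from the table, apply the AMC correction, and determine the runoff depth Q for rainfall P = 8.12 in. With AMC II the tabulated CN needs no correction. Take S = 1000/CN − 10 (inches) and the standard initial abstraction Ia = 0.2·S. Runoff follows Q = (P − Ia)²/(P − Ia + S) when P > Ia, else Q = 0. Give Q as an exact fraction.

Q = 4583881/815675 in ≈ 5.620 in

NRCS table: pasture, fair condition, soil group C → CN(II) = 79
AMC II — tabulated CN = 79 applies directly.
S = 1000/79 − 10 = 210/79 in ≈ 2.658 in
Initial abstraction Ia = S/5 = (210/79)/5 = 42/79 ≈ 0.532 in
P − Ia = 8.120 − 0.532 = 14987/1975 ≈ 7.588 in (> 0, runoff occurs)
Runoff Q = (P−Ia)²/(P−Ia+S) = (7.588)²/(7.588+2.658) = 4583881/815675 ≈ 5.620 in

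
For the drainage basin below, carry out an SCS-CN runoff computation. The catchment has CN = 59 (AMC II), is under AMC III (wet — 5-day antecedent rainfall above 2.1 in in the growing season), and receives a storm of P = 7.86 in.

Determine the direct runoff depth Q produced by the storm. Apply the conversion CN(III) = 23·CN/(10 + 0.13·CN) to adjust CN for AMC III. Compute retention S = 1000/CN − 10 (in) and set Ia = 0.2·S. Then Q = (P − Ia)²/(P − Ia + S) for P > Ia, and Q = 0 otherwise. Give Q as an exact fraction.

Q = 242360274601/47311872850 in ≈ 5.123 in

Adjust CN=59 to AMC III: 23·59/(10 + 0.13·59) → 1357 ÷ (1767/100) = 135700/1767 ≈ 76.797
Retention S: 1000/CN − 10 with CN=76.797 → S = 4100/1357 ≈ 3.021 in
Ia = 0.2·(4100/1357) = 820/1357 in ≈ 0.604 in
P − Ia = 7.860 − 0.604 = 492301/67850 ≈ 7.256 in (> 0, runoff occurs)
Runoff Q = (P−Ia)²/(P−Ia+S) = (7.256)²/(7.256+3.021) = 242360274601/47311872850 ≈ 5.123 in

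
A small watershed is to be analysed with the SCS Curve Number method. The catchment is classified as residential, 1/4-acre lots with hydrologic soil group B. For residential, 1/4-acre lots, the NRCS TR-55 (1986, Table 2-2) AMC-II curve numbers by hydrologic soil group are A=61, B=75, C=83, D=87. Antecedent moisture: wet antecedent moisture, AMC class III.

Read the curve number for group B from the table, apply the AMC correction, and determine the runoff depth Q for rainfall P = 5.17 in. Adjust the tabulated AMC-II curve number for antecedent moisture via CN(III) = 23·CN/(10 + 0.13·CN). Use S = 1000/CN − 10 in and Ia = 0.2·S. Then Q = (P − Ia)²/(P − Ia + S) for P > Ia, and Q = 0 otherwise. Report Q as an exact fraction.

Q = 1133870929/301343700 in ≈ 3.763 in

NRCS table: residential, 1/4-acre lots, soil group B → CN(II) = 75
Adjust CN=75 to AMC III: 23·75/(10 + 0.13·75) → 1725 ÷ (79/4) = 6900/79 ≈ 87.342
Retention S: 1000/CN − 10 with CN=87.342 → S = 100/69 ≈ 1.449 in
Initial abstraction Ia = S/5 = (100/69)/5 = 20/69 ≈ 0.290 in
Since P=5.170 > Ia=0.290: effective rainfall P−Ia = 33673/6900 in
Runoff Q = (P−Ia)²/(P−Ia+S) = (4.880)²/(4.880+1.449) = 1133870929/301343700 ≈ 3.763 in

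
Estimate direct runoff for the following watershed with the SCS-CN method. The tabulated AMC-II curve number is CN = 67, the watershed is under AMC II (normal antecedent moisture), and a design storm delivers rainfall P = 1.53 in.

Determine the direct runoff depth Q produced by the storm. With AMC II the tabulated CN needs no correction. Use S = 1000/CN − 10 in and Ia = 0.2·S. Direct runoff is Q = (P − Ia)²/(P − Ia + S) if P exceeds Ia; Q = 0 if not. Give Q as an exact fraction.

Q = 4443267/81853900 in ≈ 0.054 in

Average conditions: CN = 67 (no AMC adjustment).
Max retention: S = 1000/67 − 10 = 330/67 in (≈ 4.925 in)
Ia = 0.2S: 0.2·4.925 = 0.985 in (exactly 66/67)
Since P=1.530 > Ia=0.985: effective rainfall P−Ia = 3651/6700 in
Runoff Q = (P−Ia)²/(P−Ia+S) = (0.545)²/(0.545+4.925) = 4443267/81853900 ≈ 0.054 in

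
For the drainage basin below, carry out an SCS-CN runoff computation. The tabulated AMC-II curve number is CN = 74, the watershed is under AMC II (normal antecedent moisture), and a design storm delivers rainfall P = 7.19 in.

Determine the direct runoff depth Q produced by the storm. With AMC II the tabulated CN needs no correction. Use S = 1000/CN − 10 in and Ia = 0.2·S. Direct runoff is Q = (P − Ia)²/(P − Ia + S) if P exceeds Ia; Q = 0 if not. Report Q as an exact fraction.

Q = 576144009/136911100 in ≈ 4.208 in

AMC II — tabulated CN = 74 applies directly.
S = 1000/74 − 10 = 130/37 in ≈ 3.514 in
Ia = 0.2S: 0.2·3.514 = 0.703 in (exactly 26/37)
Since P=7.190 > Ia=0.703: effective rainfall P−Ia = 24003/3700 in
Q: (24003/3700)² ÷ (37003/3700) = 576144009/136911100 in (≈ 4.208 in)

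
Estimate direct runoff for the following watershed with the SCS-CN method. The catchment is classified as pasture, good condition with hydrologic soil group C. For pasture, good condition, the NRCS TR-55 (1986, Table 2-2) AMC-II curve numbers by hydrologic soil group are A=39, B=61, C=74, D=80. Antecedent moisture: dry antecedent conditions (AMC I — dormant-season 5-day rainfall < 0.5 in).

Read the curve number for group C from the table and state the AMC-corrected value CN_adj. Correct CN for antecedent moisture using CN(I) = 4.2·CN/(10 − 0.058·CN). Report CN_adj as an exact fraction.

CN_adj = 77700/1427 ≈ 54.450

NRCS table: pasture, good condition, soil group C → CN(II) = 74
CN(I) from CN(II)=74: (4.2·74)/(10 − 0.058·74) = 77700/1427 ≈ 54.450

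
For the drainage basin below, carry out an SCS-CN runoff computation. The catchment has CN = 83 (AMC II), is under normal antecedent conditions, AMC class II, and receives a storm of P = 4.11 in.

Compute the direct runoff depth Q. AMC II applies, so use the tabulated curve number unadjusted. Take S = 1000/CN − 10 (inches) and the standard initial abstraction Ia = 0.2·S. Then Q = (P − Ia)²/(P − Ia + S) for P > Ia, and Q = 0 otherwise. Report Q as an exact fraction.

Q = 943288369/396017900 in ≈ 2.382 in

AMC II — tabulated CN = 83 applies directly.
S = 1000/83 − 10 = 170/83 in ≈ 2.048 in
Ia = 0.2·(170/83) = 34/83 in ≈ 0.410 in
Since P=4.110 > Ia=0.410: effective rainfall P−Ia = 30713/8300 in
Q = (30713/8300)²/((30713/8300) + 170/83) = (943288369/68890000)/(47713/8300) = 943288369/396017900 in ≈ 2.382 in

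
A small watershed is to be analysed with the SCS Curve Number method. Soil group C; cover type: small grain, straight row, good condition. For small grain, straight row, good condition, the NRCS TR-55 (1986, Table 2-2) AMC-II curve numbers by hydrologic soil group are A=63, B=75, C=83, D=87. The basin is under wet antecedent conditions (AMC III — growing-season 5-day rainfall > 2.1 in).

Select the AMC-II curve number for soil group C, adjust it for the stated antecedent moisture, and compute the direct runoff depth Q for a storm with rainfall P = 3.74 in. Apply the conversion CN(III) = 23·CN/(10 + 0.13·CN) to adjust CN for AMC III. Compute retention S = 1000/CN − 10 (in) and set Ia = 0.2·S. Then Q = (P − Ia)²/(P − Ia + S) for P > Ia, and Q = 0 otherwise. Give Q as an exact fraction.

NRCS table: small grain, straight row, good condition, soil group C → CN(II) = 83
Wet (AMC III): CN(III) = 23·83/(10 + 0.13·83) = 1909/(2079/100) = 190900/2079 ≈ 91.823
Retention S: 1000/CN − 10 with CN=91.823 → S = 1700/1909 ≈ 0.891 in
Ia = 0.2S: 0.2·0.891 = 0.178 in (exactly 340/1909)
Excess rainfall: 3.740 − 0.178 = 3.562 in; P > Ia so Q > 0
Runoff Q = (P−Ia)²/(P−Ia+S) = (3.562)²/(3.562+0.891) = 6799320017/2386154550 ≈ 2.849 in

Q = 6799320017/2386154550 in ≈ 2.849 in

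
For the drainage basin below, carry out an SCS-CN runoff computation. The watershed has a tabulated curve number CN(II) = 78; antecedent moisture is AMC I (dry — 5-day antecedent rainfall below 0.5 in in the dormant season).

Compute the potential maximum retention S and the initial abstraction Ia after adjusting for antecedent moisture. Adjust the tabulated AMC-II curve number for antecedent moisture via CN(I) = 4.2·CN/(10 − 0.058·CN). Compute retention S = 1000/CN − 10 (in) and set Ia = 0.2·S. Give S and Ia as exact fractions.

S = 5500/819 in ≈ 6.716 in; Ia = 1100/819 in ≈ 1.343 in

Dry (AMC I): CN(I) = 4.2·78/(10 − 0.058·78) = (1638/5)/(1369/250) = 81900/1369 ≈ 59.825
Max retention: S = 1000/(81900/1369) − 10 = 5500/819 in (≈ 6.716 in)
Initial abstraction Ia = S/5 = (5500/819)/5 = 1100/819 ≈ 1.343 in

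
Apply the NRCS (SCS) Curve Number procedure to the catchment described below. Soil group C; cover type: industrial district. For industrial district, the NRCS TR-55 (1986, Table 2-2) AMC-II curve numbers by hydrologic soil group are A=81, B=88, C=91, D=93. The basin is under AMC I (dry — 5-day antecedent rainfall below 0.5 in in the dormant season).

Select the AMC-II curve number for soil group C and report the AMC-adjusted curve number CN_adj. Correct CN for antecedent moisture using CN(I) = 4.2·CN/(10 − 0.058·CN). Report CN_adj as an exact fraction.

CN_adj = 63700/787 ≈ 80.940

NRCS table: industrial district, soil group C → CN(II) = 91
CN(I) from CN(II)=91: (4.2·91)/(10 − 0.058·91) = 63700/787 ≈ 80.940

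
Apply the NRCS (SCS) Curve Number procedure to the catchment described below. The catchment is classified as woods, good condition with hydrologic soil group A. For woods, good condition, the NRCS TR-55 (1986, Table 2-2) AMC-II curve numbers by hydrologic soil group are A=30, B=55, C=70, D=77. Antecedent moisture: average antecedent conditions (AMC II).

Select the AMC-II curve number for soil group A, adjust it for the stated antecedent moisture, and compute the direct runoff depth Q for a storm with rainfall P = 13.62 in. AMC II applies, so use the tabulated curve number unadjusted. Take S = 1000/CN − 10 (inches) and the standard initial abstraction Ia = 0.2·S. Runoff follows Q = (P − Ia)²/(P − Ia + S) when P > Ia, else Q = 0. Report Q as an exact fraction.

Q = 1803649/726450 in ≈ 2.483 in

NRCS table: woods, good condition, soil group A → CN(II) = 30
CN(II) = 30; AMC II needs no correction.
S = 1000/30 − 10 = 70/3 in ≈ 23.333 in
Initial abstraction Ia = S/5 = (70/3)/5 = 14/3 ≈ 4.667 in
P − Ia = 13.620 − 4.667 = 1343/150 ≈ 8.953 in (> 0, runoff occurs)
Runoff Q = (P−Ia)²/(P−Ia+S) = (8.953)²/(8.953+23.333) = 1803649/726450 ≈ 2.483 in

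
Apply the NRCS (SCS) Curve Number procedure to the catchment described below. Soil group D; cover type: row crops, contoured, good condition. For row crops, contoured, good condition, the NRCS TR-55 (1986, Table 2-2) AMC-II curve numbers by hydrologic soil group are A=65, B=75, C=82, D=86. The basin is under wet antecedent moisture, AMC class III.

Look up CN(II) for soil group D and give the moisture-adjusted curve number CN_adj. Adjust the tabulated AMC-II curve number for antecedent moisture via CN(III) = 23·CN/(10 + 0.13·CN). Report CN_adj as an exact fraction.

NRCS table: row crops, contoured, good condition, soil group D → CN(II) = 86
Adjust CN=86 to AMC III: 23·86/(10 + 0.13·86) → 1978 ÷ (1059/50) = 98900/1059 ≈ 93.390

CN_adj = 98900/1059 ≈ 93.390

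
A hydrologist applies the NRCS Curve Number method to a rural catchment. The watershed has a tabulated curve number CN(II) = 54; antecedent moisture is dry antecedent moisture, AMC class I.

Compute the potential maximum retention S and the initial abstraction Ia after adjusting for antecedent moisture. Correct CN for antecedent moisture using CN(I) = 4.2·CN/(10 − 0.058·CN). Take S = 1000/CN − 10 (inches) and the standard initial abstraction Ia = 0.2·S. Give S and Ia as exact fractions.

Dry (AMC I): CN(I) = 4.2·54/(10 − 0.058·54) = (1134/5)/(1717/250) = 56700/1717 ≈ 33.023
Max retention: S = 1000/(56700/1717) − 10 = 11500/567 in (≈ 20.282 in)
Ia = 0.2·(11500/567) = 2300/567 in ≈ 4.056 in

S = 11500/567 in ≈ 20.282 in; Ia = 2300/567 in ≈ 4.056 in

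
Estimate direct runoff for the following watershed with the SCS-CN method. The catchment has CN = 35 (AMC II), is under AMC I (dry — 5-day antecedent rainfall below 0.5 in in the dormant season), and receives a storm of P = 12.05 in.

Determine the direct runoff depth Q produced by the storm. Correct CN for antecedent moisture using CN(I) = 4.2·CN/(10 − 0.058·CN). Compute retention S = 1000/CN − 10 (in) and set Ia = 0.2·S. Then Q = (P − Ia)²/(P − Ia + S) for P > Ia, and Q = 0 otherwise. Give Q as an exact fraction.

Adjust CN=35 to AMC I: 4.2·35/(10 − 0.058·35) → 147 ÷ (797/100) = 14700/797 ≈ 18.444
S = 1000/(14700/797) − 10 = 6500/147 in ≈ 44.218 in
Initial abstraction Ia = S/5 = (6500/147)/5 = 1300/147 ≈ 8.844 in
Excess rainfall: 12.050 − 8.844 = 3.206 in; P > Ia so Q > 0
Runoff Q = (P−Ia)²/(P−Ia+S) = (3.206)²/(3.206+44.218) = 88868329/409915380 ≈ 0.217 in

Q = 88868329/409915380 in ≈ 0.217 in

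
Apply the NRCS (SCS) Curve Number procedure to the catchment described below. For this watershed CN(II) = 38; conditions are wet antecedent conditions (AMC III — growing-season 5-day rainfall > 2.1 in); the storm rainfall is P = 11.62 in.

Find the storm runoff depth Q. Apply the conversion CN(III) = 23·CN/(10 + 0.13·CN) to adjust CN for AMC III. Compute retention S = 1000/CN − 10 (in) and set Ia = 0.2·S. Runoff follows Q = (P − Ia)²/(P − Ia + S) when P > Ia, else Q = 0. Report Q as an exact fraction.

Wet (AMC III): CN(III) = 23·38/(10 + 0.13·38) = 874/(747/50) = 43700/747 ≈ 58.501
S = 1000/(43700/747) − 10 = 3100/437 in ≈ 7.094 in
Ia = 0.2·(3100/437) = 620/437 in ≈ 1.419 in
Since P=11.620 > Ia=1.419: effective rainfall P−Ia = 222897/21850 in
Q: (222897/21850)² ÷ (377897/21850) = 49683072609/8257049450 in (≈ 6.017 in)

Q = 49683072609/8257049450 in ≈ 6.017 in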